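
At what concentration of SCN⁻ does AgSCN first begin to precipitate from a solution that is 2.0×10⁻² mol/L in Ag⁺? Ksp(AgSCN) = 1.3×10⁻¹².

6.5×10⁻¹¹ M

The threshold for precipitation is Q = Ksp.
AgSCN(s) ⇌ Ag⁺(aq) + SCN⁻(aq)
Ksp = [Ag⁺][SCN⁻] = [SCN⁻](2.0×10⁻²)
[SCN⁻] = 1.3×10⁻¹² / (2.0×10⁻²) = 6.5×10⁻¹¹
[SCN⁻] = 6.5×10⁻¹¹ mol/L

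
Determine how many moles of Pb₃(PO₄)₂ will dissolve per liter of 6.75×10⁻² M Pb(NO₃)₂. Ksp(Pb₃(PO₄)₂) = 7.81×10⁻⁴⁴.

Pb₃(PO₄)₂(s) ⇌ 3 Pb²⁺(aq) + 2 PO₄³⁻(aq)
With Pb²⁺ already at 6.75×10⁻² M and s small, take [Pb²⁺] ≈ 6.75×10⁻² M and [PO₄³⁻] = 2s.
Ksp = [Pb²⁺]^3[PO₄³⁻]^2 = (6.75×10⁻²)^3(2s)^2
(2s)^2 = 7.81×10⁻⁴⁴ / (6.75×10⁻²)^3 = 2.54×10⁻⁴⁰
s = 7.97×10⁻²¹ M

7.97×10⁻²¹ M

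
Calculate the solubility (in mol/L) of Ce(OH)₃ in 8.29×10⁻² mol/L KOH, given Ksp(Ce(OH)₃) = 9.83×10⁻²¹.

1.73×10⁻¹⁷ M

Ce(OH)₃(s) ⇌ Ce³⁺(aq) + 3 OH⁻(aq)
OH⁻ is already present at 8.29×10⁻² mol/L. If s mol/L of Ce(OH)₃ dissolves, [Ce³⁺] = s while [OH⁻] ≈ 8.29×10⁻² mol/L.
Ksp = [Ce³⁺][OH⁻]^3 = s(8.29×10⁻²)^3
s = 9.83×10⁻²¹ / (8.29×10⁻²)^3 = 1.73×10⁻¹⁷
s = 1.73×10⁻¹⁷ mol/L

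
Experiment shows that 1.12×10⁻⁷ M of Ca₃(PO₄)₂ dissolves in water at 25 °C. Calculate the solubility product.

Ksp = 1.90×10⁻³³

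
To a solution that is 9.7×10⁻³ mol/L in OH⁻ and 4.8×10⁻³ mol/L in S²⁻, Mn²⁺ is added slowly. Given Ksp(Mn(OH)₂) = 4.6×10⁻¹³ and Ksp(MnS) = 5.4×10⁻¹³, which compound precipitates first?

A salt starts to precipitate once the ion product Q reaches its Ksp.
For Mn(OH)₂: [Mn²⁺] = (Ksp/[OH⁻]^2) = 4.9×10⁻⁹ mol/L
For MnS: [Mn²⁺] = (Ksp/[S²⁻]) = 1.1×10⁻¹⁰ mol/L
MnS requires the lower [Mn²⁺], so it precipitates first.

MnS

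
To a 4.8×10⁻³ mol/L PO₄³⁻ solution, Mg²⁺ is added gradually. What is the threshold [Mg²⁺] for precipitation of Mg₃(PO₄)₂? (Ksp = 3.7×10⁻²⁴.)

5.4×10⁻⁷ M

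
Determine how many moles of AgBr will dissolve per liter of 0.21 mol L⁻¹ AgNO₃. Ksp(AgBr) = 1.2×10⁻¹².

5.7×10⁻¹² M

AgBr(s) ⇌ Ag⁺(aq) + Br⁻(aq)
The solution already contains Ag⁺ at 0.21 mol L⁻¹. Let s be the molar solubility of AgBr.
[Ag⁺] ≈ 0.21 mol L⁻¹ (common ion dominates); [Br⁻] = s.
Ksp = [Ag⁺][Br⁻] = (0.21)s
s = 1.2×10⁻¹² / (0.21) = 5.7×10⁻¹²
s = 5.7×10⁻¹² mol L⁻¹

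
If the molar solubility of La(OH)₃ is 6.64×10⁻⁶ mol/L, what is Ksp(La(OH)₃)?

La(OH)₃(s) ⇌ La³⁺(aq) + 3 OH⁻(aq)
Let s be the molar solubility. Then [La³⁺] = s and [OH⁻] = 3s.
Ksp = [La³⁺][OH⁻]^3 = s · (3s)^3 = 27s^4
Ksp = 27 × (6.64×10⁻⁶)^4 = 5.25×10⁻²⁰

Ksp = 5.25×10⁻²⁰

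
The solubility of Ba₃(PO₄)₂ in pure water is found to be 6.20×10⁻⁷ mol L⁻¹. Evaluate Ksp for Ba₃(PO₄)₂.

Ba₃(PO₄)₂(s) ⇌ 3 Ba²⁺(aq) + 2 PO₄³⁻(aq)
Call the molar solubility s, so that [Ba²⁺] = 3s and [PO₄³⁻] = 2s.
Ksp = [Ba²⁺]^3[PO₄³⁻]^2 = (3s)^3 · (2s)^2 = 108s^5
Ksp = 108 × (6.20×10⁻⁷)^5 = 9.89×10⁻³⁰

Ksp = 9.89×10⁻³⁰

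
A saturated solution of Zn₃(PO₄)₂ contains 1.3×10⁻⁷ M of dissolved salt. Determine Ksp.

Ksp = 4.0×10⁻³³

Zn₃(PO₄)₂(s) ⇌ 3 Zn²⁺(aq) + 2 PO₄³⁻(aq)
Call the molar solubility s, so that [Zn²⁺] = 3s and [PO₄³⁻] = 2s.
Ksp = [Zn²⁺]^3[PO₄³⁻]^2 = (3s)^3 · (2s)^2 = 108s^5
Ksp = 108 × (1.3×10⁻⁷)^5 = 4.0×10⁻³³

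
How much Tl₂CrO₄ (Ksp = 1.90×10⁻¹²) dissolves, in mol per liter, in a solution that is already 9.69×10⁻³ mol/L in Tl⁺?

2.02×10⁻⁸ M

Tl₂CrO₄(s) ⇌ 2 Tl⁺(aq) + CrO₄²⁻(aq)
With Tl⁺ already at 9.69×10⁻³ mol/L and s small, take [Tl⁺] ≈ 9.69×10⁻³ mol/L and [CrO₄²⁻] = s.
Ksp = [Tl⁺]^2[CrO₄²⁻] = (9.69×10⁻³)^2s
s = 1.90×10⁻¹² / (9.69×10⁻³)^2 = 2.02×10⁻⁸
s = 2.02×10⁻⁸ mol/L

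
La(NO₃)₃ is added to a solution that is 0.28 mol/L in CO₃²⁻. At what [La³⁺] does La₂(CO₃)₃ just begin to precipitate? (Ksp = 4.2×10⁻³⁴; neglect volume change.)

1.4×10⁻¹⁶ M

A salt starts to precipitate once the ion product Q reaches its Ksp.
La₂(CO₃)₃(s) ⇌ 2 La³⁺(aq) + 3 CO₃²⁻(aq)
Ksp = [La³⁺]^2[CO₃²⁻]^3 = [La³⁺]^2(0.28)^3
[La³⁺]^2 = 4.2×10⁻³⁴ / (0.28)^3 = 1.9×10⁻³²
[La³⁺] = 1.4×10⁻¹⁶ mol/L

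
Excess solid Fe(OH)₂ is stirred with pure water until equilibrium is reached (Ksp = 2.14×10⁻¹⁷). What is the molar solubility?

1.75×10⁻⁶ M

Fe(OH)₂(s) ⇌ Fe²⁺(aq) + 2 OH⁻(aq)
If s mol/L of Fe(OH)₂ dissolves, [Fe²⁺] = s and [OH⁻] = 2s.
Ksp = [Fe²⁺][OH⁻]^2 = s · (2s)^2 = 4s^3
4s^3 = 2.14×10⁻¹⁷  ⇒  s^3 = 5.35×10⁻¹⁸
s = 1.75×10⁻⁶ mol/L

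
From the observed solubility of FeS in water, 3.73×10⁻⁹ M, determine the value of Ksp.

Ksp = 1.39×10⁻¹⁷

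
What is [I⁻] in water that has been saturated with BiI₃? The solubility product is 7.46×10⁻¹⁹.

BiI₃(s) ⇌ Bi³⁺(aq) + 3 I⁻(aq)
Call the molar solubility s, so that [Bi³⁺] = s and [I⁻] = 3s.
Ksp = [Bi³⁺][I⁻]^3 = s · (3s)^3 = 27s^4 = 7.46×10⁻¹⁹
s = 1.29×10⁻⁵ mol/L
[I⁻] = 3s = 3.87×10⁻⁵ mol/L

3.87×10⁻⁵ M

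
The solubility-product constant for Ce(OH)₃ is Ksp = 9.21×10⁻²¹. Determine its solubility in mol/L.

Ce(OH)₃(s) ⇌ Ce³⁺(aq) + 3 OH⁻(aq)
If s mol/L of Ce(OH)₃ dissolves, [Ce³⁺] = s and [OH⁻] = 3s.
Ksp = [Ce³⁺][OH⁻]^3 = s · (3s)^3 = 27s^4
27s^4 = 9.21×10⁻²¹  ⇒  s^4 = 3.41×10⁻²²
s = 4.30×10⁻⁶ mol/L

4.30×10⁻⁶ M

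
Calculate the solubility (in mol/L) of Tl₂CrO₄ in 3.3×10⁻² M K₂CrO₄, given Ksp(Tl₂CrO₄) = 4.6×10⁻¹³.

Tl₂CrO₄(s) ⇌ 2 Tl⁺(aq) + CrO₄²⁻(aq)
The solution already contains CrO₄²⁻ at 3.3×10⁻² M. Let s be the molar solubility of Tl₂CrO₄.
[CrO₄²⁻] ≈ 3.3×10⁻² M (common ion dominates); [Tl⁺] = 2s.
Ksp = [Tl⁺]^2[CrO₄²⁻] = (2s)^2(3.3×10⁻²)
(2s)^2 = 4.6×10⁻¹³ / (3.3×10⁻²) = 1.4×10⁻¹¹
s = 1.9×10⁻⁶ M

1.9×10⁻⁶ M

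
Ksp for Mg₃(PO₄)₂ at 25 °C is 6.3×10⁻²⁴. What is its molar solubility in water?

Mg₃(PO₄)₂(s) ⇌ 3 Mg²⁺(aq) + 2 PO₄³⁻(aq)
Call the molar solubility s, so that [Mg²⁺] = 3s and [PO₄³⁻] = 2s.
Ksp = [Mg²⁺]^3[PO₄³⁻]^2 = (3s)^3 · (2s)^2 = 108s^5
108s^5 = 6.3×10⁻²⁴  ⇒  s^5 = 5.8×10⁻²⁶
Taking the 5th root, s = 9.0×10⁻⁶ mol L⁻¹.

9.0×10⁻⁶ M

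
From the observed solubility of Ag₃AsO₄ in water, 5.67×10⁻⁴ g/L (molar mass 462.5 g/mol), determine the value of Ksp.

Ksp = 6.10×10⁻²³

Convert to molarity: s = 5.67×10⁻⁴ / 462.5 = 1.2259×10⁻⁶ mol/L
Ag₃AsO₄(s) ⇌ 3 Ag⁺(aq) + AsO₄³⁻(aq)
If s mol/L of Ag₃AsO₄ dissolves, [Ag⁺] = 3s and [AsO₄³⁻] = s.
Ksp = [Ag⁺]^3[AsO₄³⁻] = (3s)^3 · s = 27s^4
Ksp = 27 × (1.2259×10⁻⁶)^4 = 6.10×10⁻²³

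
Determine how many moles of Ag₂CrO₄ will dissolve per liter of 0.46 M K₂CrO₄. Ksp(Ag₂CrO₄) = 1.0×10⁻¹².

Ag₂CrO₄(s) ⇌ 2 Ag⁺(aq) + CrO₄²⁻(aq)
CrO₄²⁻ is already present at 0.46 M. If s mol/L of Ag₂CrO₄ dissolves, [Ag⁺] = 2s while [CrO₄²⁻] ≈ 0.46 M.
Ksp = [Ag⁺]^2[CrO₄²⁻] = (2s)^2(0.46)
(2s)^2 = 1.0×10⁻¹² / (0.46) = 2.2×10⁻¹²
s = 7.4×10⁻⁷ M

7.4×10⁻⁷ M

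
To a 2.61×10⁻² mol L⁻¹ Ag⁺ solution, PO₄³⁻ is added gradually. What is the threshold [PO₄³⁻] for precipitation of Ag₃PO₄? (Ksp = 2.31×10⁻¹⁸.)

Each salt precipitates once Q = Ksp for that salt.
Ag₃PO₄(s) ⇌ 3 Ag⁺(aq) + PO₄³⁻(aq)
Ksp = [Ag⁺]^3[PO₄³⁻] = [PO₄³⁻](2.61×10⁻²)^3
[PO₄³⁻] = 2.31×10⁻¹⁸ / (2.61×10⁻²)^3 = 1.30×10⁻¹³
[PO₄³⁻] = 1.30×10⁻¹³ mol L⁻¹

1.30×10⁻¹³ M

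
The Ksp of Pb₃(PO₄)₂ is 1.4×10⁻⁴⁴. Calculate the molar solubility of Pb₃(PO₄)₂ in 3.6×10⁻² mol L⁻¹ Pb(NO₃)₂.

8.7×10⁻²¹ M

Pb₃(PO₄)₂(s) ⇌ 3 Pb²⁺(aq) + 2 PO₄³⁻(aq)
The solution already contains Pb²⁺ at 3.6×10⁻² mol L⁻¹. Let s be the molar solubility of Pb₃(PO₄)₂.
[Pb²⁺] ≈ 3.6×10⁻² mol L⁻¹ (common ion dominates); [PO₄³⁻] = 2s.
Ksp = [Pb²⁺]^3[PO₄³⁻]^2 = (3.6×10⁻²)^3(2s)^2
(2s)^2 = 1.4×10⁻⁴⁴ / (3.6×10⁻²)^3 = 3.0×10⁻⁴⁰
s = 8.7×10⁻²¹ mol L⁻¹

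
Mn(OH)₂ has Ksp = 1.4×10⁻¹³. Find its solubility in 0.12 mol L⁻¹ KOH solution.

Mn(OH)₂(s) ⇌ Mn²⁺(aq) + 2 OH⁻(aq)
OH⁻ is already present at 0.12 mol L⁻¹. If s mol/L of Mn(OH)₂ dissolves, [Mn²⁺] = s while [OH⁻] ≈ 0.12 mol L⁻¹.
Ksp = [Mn²⁺][OH⁻]^2 = s(0.12)^2
s = 1.4×10⁻¹³ / (0.12)^2 = 9.7×10⁻¹²
s = 9.7×10⁻¹² mol L⁻¹

9.7×10⁻¹² M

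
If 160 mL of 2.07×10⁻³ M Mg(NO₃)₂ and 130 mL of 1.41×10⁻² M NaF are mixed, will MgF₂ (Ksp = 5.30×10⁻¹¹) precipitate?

Total volume after mixing = 160 + 130 = 290 mL.
[Mg²⁺] = (2.07×10⁻³)(160)/290 = 1.14×10⁻³ M
[F⁻] = (1.41×10⁻²)(130)/290 = 6.32×10⁻³ M
Q = [Mg²⁺][F⁻]^2 = 4.56×10⁻⁸
Q = 4.56×10⁻⁸ > Ksp = 5.30×10⁻¹¹, so the solution is supersaturated and MgF₂ precipitates.

Yes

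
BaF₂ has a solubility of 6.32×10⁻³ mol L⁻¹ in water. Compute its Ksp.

BaF₂(s) ⇌ Ba²⁺(aq) + 2 F⁻(aq)
For each mole of BaF₂ that dissolves per liter, [Ba²⁺] = s and [F⁻] = 2s; let s denote this solubility.
Ksp = [Ba²⁺][F⁻]^2 = s · (2s)^2 = 4s^3
Ksp = 4 × (6.32×10⁻³)^3 = 1.01×10⁻⁶

Ksp = 1.01×10⁻⁶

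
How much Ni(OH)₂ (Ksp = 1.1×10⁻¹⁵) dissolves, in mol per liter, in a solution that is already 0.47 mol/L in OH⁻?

5.0×10⁻¹⁵ M

Ni(OH)₂(s) ⇌ Ni²⁺(aq) + 2 OH⁻(aq)
The solution already contains OH⁻ at 0.47 mol/L. Let s be the molar solubility of Ni(OH)₂.
[OH⁻] ≈ 0.47 mol/L (common ion dominates); [Ni²⁺] = s.
Ksp = [Ni²⁺][OH⁻]^2 = s(0.47)^2
s = 1.1×10⁻¹⁵ / (0.47)^2 = 5.0×10⁻¹⁵
s = 5.0×10⁻¹⁵ mol/L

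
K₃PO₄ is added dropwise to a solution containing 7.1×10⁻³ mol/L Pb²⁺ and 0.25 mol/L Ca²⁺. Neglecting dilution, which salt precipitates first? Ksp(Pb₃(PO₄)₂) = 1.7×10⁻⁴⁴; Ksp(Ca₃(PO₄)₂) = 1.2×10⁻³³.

Pb₃(PO₄)₂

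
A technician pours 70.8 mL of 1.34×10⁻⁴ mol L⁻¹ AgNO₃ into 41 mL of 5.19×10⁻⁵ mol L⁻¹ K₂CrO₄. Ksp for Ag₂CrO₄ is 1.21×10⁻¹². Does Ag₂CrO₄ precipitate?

No

Total volume after mixing = 70.8 + 41 = 111.8 mL.
[Ag⁺] = (1.34×10⁻⁴)(70.8)/111.8 = 8.49×10⁻⁵ mol L⁻¹
[CrO₄²⁻] = (5.19×10⁻⁵)(41)/111.8 = 1.90×10⁻⁵ mol L⁻¹
Q = [Ag⁺]^2[CrO₄²⁻] = 1.37×10⁻¹³
Q < Ksp (1.37×10⁻¹³ vs 1.21×10⁻¹²); the solution remains unsaturated and no precipitate forms.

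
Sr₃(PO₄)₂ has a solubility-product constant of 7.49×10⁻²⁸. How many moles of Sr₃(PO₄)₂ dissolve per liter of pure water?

1.47×10⁻⁶ M

Sr₃(PO₄)₂(s) ⇌ 3 Sr²⁺(aq) + 2 PO₄³⁻(aq)
If s mol/L of Sr₃(PO₄)₂ dissolves, [Sr²⁺] = 3s and [PO₄³⁻] = 2s.
Ksp = [Sr²⁺]^3[PO₄³⁻]^2 = (3s)^3 · (2s)^2 = 108s^5
108s^5 = 7.49×10⁻²⁸  ⇒  s^5 = 6.94×10⁻³⁰
s = (6.94×10⁻³⁰)^(1/5) = 1.47×10⁻⁶ mol L⁻¹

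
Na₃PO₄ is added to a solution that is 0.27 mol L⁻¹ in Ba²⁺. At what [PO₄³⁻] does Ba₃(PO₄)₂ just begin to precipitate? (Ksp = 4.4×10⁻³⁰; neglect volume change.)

Each salt precipitates once Q = Ksp for that salt.
Ba₃(PO₄)₂(s) ⇌ 3 Ba²⁺(aq) + 2 PO₄³⁻(aq)
Ksp = [Ba²⁺]^3[PO₄³⁻]^2 = [PO₄³⁻]^2(0.27)^3
[PO₄³⁻]^2 = 4.4×10⁻³⁰ / (0.27)^3 = 2.2×10⁻²⁸
[PO₄³⁻] = 1.5×10⁻¹⁴ mol L⁻¹

1.5×10⁻¹⁴ M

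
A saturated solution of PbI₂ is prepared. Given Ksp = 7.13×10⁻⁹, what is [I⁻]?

PbI₂(s) ⇌ Pb²⁺(aq) + 2 I⁻(aq)
Let s be the molar solubility. Then [Pb²⁺] = s and [I⁻] = 2s.
Ksp = [Pb²⁺][I⁻]^2 = s · (2s)^2 = 4s^3 = 7.13×10⁻⁹
s = 1.21×10⁻³ M
[I⁻] = 2s = 2.42×10⁻³ M

2.42×10⁻³ M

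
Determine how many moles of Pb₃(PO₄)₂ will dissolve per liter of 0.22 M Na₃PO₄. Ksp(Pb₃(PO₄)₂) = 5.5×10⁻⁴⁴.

3.5×10⁻¹⁵ M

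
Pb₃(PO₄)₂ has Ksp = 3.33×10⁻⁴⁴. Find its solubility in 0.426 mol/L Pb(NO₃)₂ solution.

Pb₃(PO₄)₂(s) ⇌ 3 Pb²⁺(aq) + 2 PO₄³⁻(aq)
Let s be the solubility of Pb₃(PO₄)₂ here. The common ion gives [Pb²⁺] ≈ 0.426 mol/L, and [PO₄³⁻] = 2s.
Ksp = [Pb²⁺]^3[PO₄³⁻]^2 = (0.426)^3(2s)^2
(2s)^2 = 3.33×10⁻⁴⁴ / (0.426)^3 = 4.31×10⁻⁴³
s = 3.28×10⁻²² mol/L

3.28×10⁻²² M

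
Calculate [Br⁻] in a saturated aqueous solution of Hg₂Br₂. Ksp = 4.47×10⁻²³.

Hg₂Br₂(s) ⇌ Hg₂²⁺(aq) + 2 Br⁻(aq)
Let s be the molar solubility. Then [Hg₂²⁺] = s and [Br⁻] = 2s.
Ksp = [Hg₂²⁺][Br⁻]^2 = s · (2s)^2 = 4s^3 = 4.47×10⁻²³
s = 2.24×10⁻⁸ M
[Br⁻] = 2s = 4.47×10⁻⁸ M

4.47×10⁻⁸ M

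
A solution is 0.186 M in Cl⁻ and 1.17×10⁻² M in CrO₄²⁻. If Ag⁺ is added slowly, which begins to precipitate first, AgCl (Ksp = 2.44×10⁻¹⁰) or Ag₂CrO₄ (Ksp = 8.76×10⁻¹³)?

AgCl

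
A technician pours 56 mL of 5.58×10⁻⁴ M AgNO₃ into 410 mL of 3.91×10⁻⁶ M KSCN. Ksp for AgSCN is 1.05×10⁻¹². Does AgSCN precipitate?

After mixing, V = 56 mL + 410 mL = 466 mL.
[Ag⁺] = (5.58×10⁻⁴)(56)/466 = 6.71×10⁻⁵ M
[SCN⁻] = (3.91×10⁻⁶)(410)/466 = 3.44×10⁻⁶ M
Q = [Ag⁺][SCN⁻] = 2.31×10⁻¹⁰
Q = 2.31×10⁻¹⁰ > Ksp = 1.05×10⁻¹², so the solution is supersaturated and AgSCN precipitates.

Yes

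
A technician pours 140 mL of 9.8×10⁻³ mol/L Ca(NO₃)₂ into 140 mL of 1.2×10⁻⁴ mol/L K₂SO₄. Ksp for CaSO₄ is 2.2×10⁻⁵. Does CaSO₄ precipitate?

No

Total volume after mixing = 140 + 140 = 280 mL.
[Ca²⁺] = (9.8×10⁻³)(140)/280 = 4.9×10⁻³ mol/L
[SO₄²⁻] = (1.2×10⁻⁴)(140)/280 = 6.0×10⁻⁵ mol/L
Q = [Ca²⁺][SO₄²⁻] = 2.9×10⁻⁷
Q = 2.9×10⁻⁷ < Ksp = 2.2×10⁻⁵, so the solution is unsaturated and no precipitate forms.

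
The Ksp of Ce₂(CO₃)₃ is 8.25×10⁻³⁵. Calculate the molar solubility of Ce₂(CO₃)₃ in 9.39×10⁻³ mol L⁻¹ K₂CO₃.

4.99×10⁻¹⁵ M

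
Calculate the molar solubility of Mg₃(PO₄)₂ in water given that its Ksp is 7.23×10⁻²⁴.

Mg₃(PO₄)₂(s) ⇌ 3 Mg²⁺(aq) + 2 PO₄³⁻(aq)
For each mole of Mg₃(PO₄)₂ that dissolves per liter, [Mg²⁺] = 3s and [PO₄³⁻] = 2s; let s denote this solubility.
Ksp = [Mg²⁺]^3[PO₄³⁻]^2 = (3s)^3 · (2s)^2 = 108s^5
108s^5 = 7.23×10⁻²⁴  ⇒  s^5 = 6.69×10⁻²⁶
s = 9.23×10⁻⁶ mol L⁻¹

9.23×10⁻⁶ M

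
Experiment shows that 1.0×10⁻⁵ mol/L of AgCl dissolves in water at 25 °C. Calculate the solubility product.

Ksp = 1.0×10⁻¹⁰

AgCl(s) ⇌ Ag⁺(aq) + Cl⁻(aq)
If s mol/L of AgCl dissolves, [Ag⁺] = s and [Cl⁻] = s.
Ksp = [Ag⁺][Cl⁻] = s · s = s^2
Ksp = (1.0×10⁻⁵)^2 = 1.0×10⁻¹⁰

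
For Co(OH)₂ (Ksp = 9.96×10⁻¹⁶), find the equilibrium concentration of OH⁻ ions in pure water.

1.26×10⁻⁵ M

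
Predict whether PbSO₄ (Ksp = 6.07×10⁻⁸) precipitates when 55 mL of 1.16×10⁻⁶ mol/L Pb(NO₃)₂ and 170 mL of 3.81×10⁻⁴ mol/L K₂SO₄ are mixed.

No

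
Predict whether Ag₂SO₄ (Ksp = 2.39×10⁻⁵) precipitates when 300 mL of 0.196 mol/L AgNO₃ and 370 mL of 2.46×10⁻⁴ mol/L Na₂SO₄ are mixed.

No

Total volume after mixing = 300 + 370 = 670 mL.
[Ag⁺] = (0.196)(300)/670 = 8.78×10⁻² mol/L
[SO₄²⁻] = (2.46×10⁻⁴)(370)/670 = 1.36×10⁻⁴ mol/L
Q = [Ag⁺]^2[SO₄²⁻] = 1.05×10⁻⁶
Q < Ksp (1.05×10⁻⁶ vs 2.39×10⁻⁵); the solution remains unsaturated and no precipitate forms.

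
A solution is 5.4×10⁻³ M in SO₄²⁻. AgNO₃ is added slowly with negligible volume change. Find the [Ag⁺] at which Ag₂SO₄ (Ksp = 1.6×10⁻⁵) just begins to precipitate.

Precipitation of each salt begins when its ion product equals Ksp.
Ag₂SO₄(s) ⇌ 2 Ag⁺(aq) + SO₄²⁻(aq)
Ksp = [Ag⁺]^2[SO₄²⁻] = [Ag⁺]^2(5.4×10⁻³)
[Ag⁺]^2 = 1.6×10⁻⁵ / (5.4×10⁻³) = 3.0×10⁻³
[Ag⁺] = 5.4×10⁻² M

5.4×10⁻² M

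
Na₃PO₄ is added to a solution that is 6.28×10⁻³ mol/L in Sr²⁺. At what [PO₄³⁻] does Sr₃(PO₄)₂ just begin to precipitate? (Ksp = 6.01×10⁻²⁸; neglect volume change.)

4.93×10⁻¹¹ M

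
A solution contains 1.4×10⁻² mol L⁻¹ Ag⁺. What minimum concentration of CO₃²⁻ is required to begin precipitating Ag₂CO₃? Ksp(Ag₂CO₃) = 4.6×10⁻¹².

Precipitation of each salt begins when its ion product equals Ksp.
Ag₂CO₃(s) ⇌ 2 Ag⁺(aq) + CO₃²⁻(aq)
Ksp = [Ag⁺]^2[CO₃²⁻] = [CO₃²⁻](1.4×10⁻²)^2
[CO₃²⁻] = 4.6×10⁻¹² / (1.4×10⁻²)^2 = 2.3×10⁻⁸
[CO₃²⁻] = 2.3×10⁻⁸ mol L⁻¹

2.3×10⁻⁸ M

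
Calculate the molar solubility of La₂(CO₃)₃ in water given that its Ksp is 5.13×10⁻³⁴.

La₂(CO₃)₃(s) ⇌ 2 La³⁺(aq) + 3 CO₃²⁻(aq)
Call the molar solubility s, so that [La³⁺] = 2s and [CO₃²⁻] = 3s.
Ksp = [La³⁺]^2[CO₃²⁻]^3 = (2s)^2 · (3s)^3 = 108s^5
108s^5 = 5.13×10⁻³⁴  ⇒  s^5 = 4.75×10⁻³⁶
s = 8.62×10⁻⁸ M

8.62×10⁻⁸ M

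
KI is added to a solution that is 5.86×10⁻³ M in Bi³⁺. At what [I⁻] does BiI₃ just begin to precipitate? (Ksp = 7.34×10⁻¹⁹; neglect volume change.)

Precipitation of each salt begins when its ion product equals Ksp.
BiI₃(s) ⇌ Bi³⁺(aq) + 3 I⁻(aq)
Ksp = [Bi³⁺][I⁻]^3 = [I⁻]^3(5.86×10⁻³)
[I⁻]^3 = 7.34×10⁻¹⁹ / (5.86×10⁻³) = 1.25×10⁻¹⁶
[I⁻] = 5.00×10⁻⁶ M

5.00×10⁻⁶ M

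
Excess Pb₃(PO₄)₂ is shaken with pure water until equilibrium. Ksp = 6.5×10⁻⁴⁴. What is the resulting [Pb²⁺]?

Pb₃(PO₄)₂(s) ⇌ 3 Pb²⁺(aq) + 2 PO₄³⁻(aq)
If s mol/L of Pb₃(PO₄)₂ dissolves, [Pb²⁺] = 3s and [PO₄³⁻] = 2s.
Ksp = [Pb²⁺]^3[PO₄³⁻]^2 = (3s)^3 · (2s)^2 = 108s^5 = 6.5×10⁻⁴⁴
s = 9.0×10⁻¹⁰ mol/L
[Pb²⁺] = 3s = 2.7×10⁻⁹ mol/L

2.7×10⁻⁹ M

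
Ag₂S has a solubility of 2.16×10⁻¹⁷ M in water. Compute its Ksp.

Ksp = 4.03×10⁻⁵⁰

Ag₂S(s) ⇌ 2 Ag⁺(aq) + S²⁻(aq)
If s mol/L of Ag₂S dissolves, [Ag⁺] = 2s and [S²⁻] = s.
Ksp = [Ag⁺]^2[S²⁻] = (2s)^2 · s = 4s^3
Ksp = 4 × (2.16×10⁻¹⁷)^3 = 4.03×10⁻⁵⁰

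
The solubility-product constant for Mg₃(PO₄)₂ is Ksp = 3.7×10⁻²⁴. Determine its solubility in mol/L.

Mg₃(PO₄)₂(s) ⇌ 3 Mg²⁺(aq) + 2 PO₄³⁻(aq)
With molar solubility s: [Mg²⁺] = 3s, [PO₄³⁻] = 2s.
Ksp = [Mg²⁺]^3[PO₄³⁻]^2 = (3s)^3 · (2s)^2 = 108s^5
108s^5 = 3.7×10⁻²⁴  ⇒  s^5 = 3.4×10⁻²⁶
Taking the 5th root, s = 8.1×10⁻⁶ M.

8.1×10⁻⁶ M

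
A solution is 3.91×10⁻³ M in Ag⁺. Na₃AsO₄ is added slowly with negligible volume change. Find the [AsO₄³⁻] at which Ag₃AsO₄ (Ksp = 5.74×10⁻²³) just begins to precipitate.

Precipitation of each salt begins when its ion product equals Ksp.
Ag₃AsO₄(s) ⇌ 3 Ag⁺(aq) + AsO₄³⁻(aq)
Ksp = [Ag⁺]^3[AsO₄³⁻] = [AsO₄³⁻](3.91×10⁻³)^3
[AsO₄³⁻] = 5.74×10⁻²³ / (3.91×10⁻³)^3 = 9.60×10⁻¹⁶
[AsO₄³⁻] = 9.60×10⁻¹⁶ M

9.60×10⁻¹⁶ M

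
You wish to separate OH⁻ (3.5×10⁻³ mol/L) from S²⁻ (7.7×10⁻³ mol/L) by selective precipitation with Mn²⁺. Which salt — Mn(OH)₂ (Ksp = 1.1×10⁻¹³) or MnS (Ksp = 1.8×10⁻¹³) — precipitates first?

Each salt precipitates once Q = Ksp for that salt.
For Mn(OH)₂: [Mn²⁺] = (Ksp/[OH⁻]^2) = 9.0×10⁻⁹ mol/L
For MnS: [Mn²⁺] = (Ksp/[S²⁻]) = 2.3×10⁻¹¹ mol/L
The smaller threshold [Mn²⁺] is reached first, so MnS precipitates first.

MnS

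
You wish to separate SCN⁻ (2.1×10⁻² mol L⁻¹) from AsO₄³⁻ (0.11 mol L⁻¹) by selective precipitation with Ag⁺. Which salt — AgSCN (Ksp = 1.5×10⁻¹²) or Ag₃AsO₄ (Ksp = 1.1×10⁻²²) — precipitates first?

Precipitation of each salt begins when its ion product equals Ksp.
For AgSCN: [Ag⁺] = (Ksp/[SCN⁻]) = 7.1×10⁻¹¹ mol L⁻¹
For Ag₃AsO₄: [Ag⁺] = (Ksp/[AsO₄³⁻])^(1/3) = 1.0×10⁻⁷ mol L⁻¹
Since AgSCN needs less Ag⁺ to reach saturation, it precipitates first.

AgSCN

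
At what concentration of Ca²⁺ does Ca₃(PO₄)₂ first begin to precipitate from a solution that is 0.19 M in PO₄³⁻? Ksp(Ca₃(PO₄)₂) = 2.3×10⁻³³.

A salt starts to precipitate once the ion product Q reaches its Ksp.
Ca₃(PO₄)₂(s) ⇌ 3 Ca²⁺(aq) + 2 PO₄³⁻(aq)
Ksp = [Ca²⁺]^3[PO₄³⁻]^2 = [Ca²⁺]^3(0.19)^2
[Ca²⁺]^3 = 2.3×10⁻³³ / (0.19)^2 = 6.4×10⁻³²
[Ca²⁺] = 4.0×10⁻¹¹ M

4.0×10⁻¹¹ M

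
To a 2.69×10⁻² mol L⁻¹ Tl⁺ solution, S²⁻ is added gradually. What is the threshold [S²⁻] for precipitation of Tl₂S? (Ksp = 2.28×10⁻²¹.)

3.15×10⁻¹⁸ M

The threshold for precipitation is Q = Ksp.
Tl₂S(s) ⇌ 2 Tl⁺(aq) + S²⁻(aq)
Ksp = [Tl⁺]^2[S²⁻] = [S²⁻](2.69×10⁻²)^2
[S²⁻] = 2.28×10⁻²¹ / (2.69×10⁻²)^2 = 3.15×10⁻¹⁸
[S²⁻] = 3.15×10⁻¹⁸ mol L⁻¹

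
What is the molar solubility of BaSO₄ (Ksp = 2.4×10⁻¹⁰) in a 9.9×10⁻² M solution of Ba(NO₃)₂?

2.4×10⁻⁹ M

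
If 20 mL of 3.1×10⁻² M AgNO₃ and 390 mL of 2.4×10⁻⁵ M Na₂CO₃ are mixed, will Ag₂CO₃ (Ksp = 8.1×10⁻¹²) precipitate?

Yes

After mixing, V = 20 mL + 390 mL = 410 mL.
[Ag⁺] = (3.1×10⁻²)(20)/410 = 1.5×10⁻³ M
[CO₃²⁻] = (2.4×10⁻⁵)(390)/410 = 2.3×10⁻⁵ M
Q = [Ag⁺]^2[CO₃²⁻] = 5.2×10⁻¹¹
Since Q (5.2×10⁻¹¹) exceeds Ksp (8.1×10⁻¹²), Ag₂CO₃ will precipitate.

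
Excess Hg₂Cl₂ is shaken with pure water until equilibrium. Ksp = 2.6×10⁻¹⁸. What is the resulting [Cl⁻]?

Hg₂Cl₂(s) ⇌ Hg₂²⁺(aq) + 2 Cl⁻(aq)
Let s be the molar solubility. Then [Hg₂²⁺] = s and [Cl⁻] = 2s.
Ksp = [Hg₂²⁺][Cl⁻]^2 = s · (2s)^2 = 4s^3 = 2.6×10⁻¹⁸
s = 8.7×10⁻⁷ mol/L
[Cl⁻] = 2s = 1.7×10⁻⁶ mol/L

1.7×10⁻⁶ M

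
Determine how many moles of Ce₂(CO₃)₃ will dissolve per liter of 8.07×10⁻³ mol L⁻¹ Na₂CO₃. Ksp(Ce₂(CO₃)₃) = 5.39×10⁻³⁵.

Ce₂(CO₃)₃(s) ⇌ 2 Ce³⁺(aq) + 3 CO₃²⁻(aq)
The solution already contains CO₃²⁻ at 8.07×10⁻³ mol L⁻¹. Let s be the molar solubility of Ce₂(CO₃)₃.
[CO₃²⁻] ≈ 8.07×10⁻³ mol L⁻¹ (common ion dominates); [Ce³⁺] = 2s.
Ksp = [Ce³⁺]^2[CO₃²⁻]^3 = (2s)^2(8.07×10⁻³)^3
(2s)^2 = 5.39×10⁻³⁵ / (8.07×10⁻³)^3 = 1.03×10⁻²⁸
s = 5.06×10⁻¹⁵ mol L⁻¹

5.06×10⁻¹⁵ M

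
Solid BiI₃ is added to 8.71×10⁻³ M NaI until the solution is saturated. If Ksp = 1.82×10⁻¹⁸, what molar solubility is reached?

2.75×10⁻¹² M

BiI₃(s) ⇌ Bi³⁺(aq) + 3 I⁻(aq)
Let s be the solubility of BiI₃ here. The common ion gives [I⁻] ≈ 8.71×10⁻³ M, and [Bi³⁺] = s.
Ksp = [Bi³⁺][I⁻]^3 = s(8.71×10⁻³)^3
s = 1.82×10⁻¹⁸ / (8.71×10⁻³)^3 = 2.75×10⁻¹²
s = 2.75×10⁻¹² M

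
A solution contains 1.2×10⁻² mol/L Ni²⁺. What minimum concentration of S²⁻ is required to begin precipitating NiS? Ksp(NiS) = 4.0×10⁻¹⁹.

Precipitation of each salt begins when its ion product equals Ksp.
NiS(s) ⇌ Ni²⁺(aq) + S²⁻(aq)
Ksp = [Ni²⁺][S²⁻] = [S²⁻](1.2×10⁻²)
[S²⁻] = 4.0×10⁻¹⁹ / (1.2×10⁻²) = 3.3×10⁻¹⁷
[S²⁻] = 3.3×10⁻¹⁷ mol/L

3.3×10⁻¹⁷ M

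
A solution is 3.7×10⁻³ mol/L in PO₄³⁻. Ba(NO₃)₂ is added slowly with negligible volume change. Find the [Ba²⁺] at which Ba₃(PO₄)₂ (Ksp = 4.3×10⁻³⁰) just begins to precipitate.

6.8×10⁻⁹ M

The threshold for precipitation is Q = Ksp.
Ba₃(PO₄)₂(s) ⇌ 3 Ba²⁺(aq) + 2 PO₄³⁻(aq)
Ksp = [Ba²⁺]^3[PO₄³⁻]^2 = [Ba²⁺]^3(3.7×10⁻³)^2
[Ba²⁺]^3 = 4.3×10⁻³⁰ / (3.7×10⁻³)^2 = 3.1×10⁻²⁵
[Ba²⁺] = 6.8×10⁻⁹ mol/L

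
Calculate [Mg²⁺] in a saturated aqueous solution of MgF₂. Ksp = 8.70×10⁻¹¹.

2.79×10⁻⁴ M

MgF₂(s) ⇌ Mg²⁺(aq) + 2 F⁻(aq)
With molar solubility s: [Mg²⁺] = s, [F⁻] = 2s.
Ksp = [Mg²⁺][F⁻]^2 = s · (2s)^2 = 4s^3 = 8.70×10⁻¹¹
s = 2.79×10⁻⁴ M
[Mg²⁺] = s = 2.79×10⁻⁴ M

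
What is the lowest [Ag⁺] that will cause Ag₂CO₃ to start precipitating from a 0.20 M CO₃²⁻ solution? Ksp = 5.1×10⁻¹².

5.0×10⁻⁶ M

Precipitation begins when Q = Ksp.
Ag₂CO₃(s) ⇌ 2 Ag⁺(aq) + CO₃²⁻(aq)
Ksp = [Ag⁺]^2[CO₃²⁻] = [Ag⁺]^2(0.20)
[Ag⁺]^2 = 5.1×10⁻¹² / (0.20) = 2.6×10⁻¹¹
[Ag⁺] = 5.0×10⁻⁶ M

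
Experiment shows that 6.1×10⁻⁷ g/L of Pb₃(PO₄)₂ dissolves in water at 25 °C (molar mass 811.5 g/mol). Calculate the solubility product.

Ksp = 2.6×10⁻⁴⁴

s = (6.1×10⁻⁷ g L⁻¹)/(811.5 g mol⁻¹) = 7.517×10⁻¹⁰ M
Pb₃(PO₄)₂(s) ⇌ 3 Pb²⁺(aq) + 2 PO₄³⁻(aq)
With molar solubility s: [Pb²⁺] = 3s, [PO₄³⁻] = 2s.
Ksp = [Pb²⁺]^3[PO₄³⁻]^2 = (3s)^3 · (2s)^2 = 108s^5
Ksp = 108 × (7.517×10⁻¹⁰)^5 = 2.6×10⁻⁴⁴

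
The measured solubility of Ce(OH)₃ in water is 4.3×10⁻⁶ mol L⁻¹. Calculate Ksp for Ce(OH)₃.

Ce(OH)₃(s) ⇌ Ce³⁺(aq) + 3 OH⁻(aq)
Call the molar solubility s, so that [Ce³⁺] = s and [OH⁻] = 3s.
Ksp = [Ce³⁺][OH⁻]^3 = s · (3s)^3 = 27s^4
Ksp = 27 × (4.3×10⁻⁶)^4 = 9.2×10⁻²¹

Ksp = 9.2×10⁻²¹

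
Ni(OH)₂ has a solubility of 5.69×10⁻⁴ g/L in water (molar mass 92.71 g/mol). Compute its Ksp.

Ksp = 9.25×10⁻¹⁶

Molar solubility s = (5.69×10⁻⁴ g/L) / (92.71 g/mol) = 6.1374×10⁻⁶ mol/L
Ni(OH)₂(s) ⇌ Ni²⁺(aq) + 2 OH⁻(aq)
Let s be the molar solubility. Then [Ni²⁺] = s and [OH⁻] = 2s.
Ksp = [Ni²⁺][OH⁻]^2 = s · (2s)^2 = 4s^3
Ksp = 4 × (6.1374×10⁻⁶)^3 = 9.25×10⁻¹⁶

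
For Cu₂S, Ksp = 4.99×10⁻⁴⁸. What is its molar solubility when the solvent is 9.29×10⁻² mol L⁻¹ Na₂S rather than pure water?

3.66×10⁻²⁴ M

Cu₂S(s) ⇌ 2 Cu⁺(aq) + S²⁻(aq)
With S²⁻ already at 9.29×10⁻² mol L⁻¹ and s small, take [S²⁻] ≈ 9.29×10⁻² mol L⁻¹ and [Cu⁺] = 2s.
Ksp = [Cu⁺]^2[S²⁻] = (2s)^2(9.29×10⁻²)
(2s)^2 = 4.99×10⁻⁴⁸ / (9.29×10⁻²) = 5.37×10⁻⁴⁷
s = 3.66×10⁻²⁴ mol L⁻¹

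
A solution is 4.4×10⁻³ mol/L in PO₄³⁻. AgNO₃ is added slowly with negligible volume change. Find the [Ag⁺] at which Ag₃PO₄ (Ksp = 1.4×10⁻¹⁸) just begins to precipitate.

Precipitation of each salt begins when its ion product equals Ksp.
Ag₃PO₄(s) ⇌ 3 Ag⁺(aq) + PO₄³⁻(aq)
Ksp = [Ag⁺]^3[PO₄³⁻] = [Ag⁺]^3(4.4×10⁻³)
[Ag⁺]^3 = 1.4×10⁻¹⁸ / (4.4×10⁻³) = 3.2×10⁻¹⁶
[Ag⁺] = 6.8×10⁻⁶ mol/L

6.8×10⁻⁶ M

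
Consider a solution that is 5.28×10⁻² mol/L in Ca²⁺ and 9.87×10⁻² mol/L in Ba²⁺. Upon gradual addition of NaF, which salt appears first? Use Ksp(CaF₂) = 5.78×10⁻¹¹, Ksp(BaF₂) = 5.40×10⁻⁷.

CaF₂

Precipitation of each salt begins when its ion product equals Ksp.
For CaF₂: [F⁻] = (Ksp/[Ca²⁺])^(1/2) = 3.31×10⁻⁵ mol/L
For BaF₂: [F⁻] = (Ksp/[Ba²⁺])^(1/2) = 2.34×10⁻³ mol/L
The smaller threshold [F⁻] is reached first, so CaF₂ precipitates first.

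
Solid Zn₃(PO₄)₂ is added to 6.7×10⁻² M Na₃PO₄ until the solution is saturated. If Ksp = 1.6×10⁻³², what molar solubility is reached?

Zn₃(PO₄)₂(s) ⇌ 3 Zn²⁺(aq) + 2 PO₄³⁻(aq)
The solution already contains PO₄³⁻ at 6.7×10⁻² M. Let s be the molar solubility of Zn₃(PO₄)₂.
[PO₄³⁻] ≈ 6.7×10⁻² M (common ion dominates); [Zn²⁺] = 3s.
Ksp = [Zn²⁺]^3[PO₄³⁻]^2 = (3s)^3(6.7×10⁻²)^2
(3s)^3 = 1.6×10⁻³² / (6.7×10⁻²)^2 = 3.6×10⁻³⁰
s = 5.1×10⁻¹¹ M

5.1×10⁻¹¹ M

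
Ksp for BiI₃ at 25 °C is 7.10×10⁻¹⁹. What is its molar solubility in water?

1.27×10⁻⁵ M

BiI₃(s) ⇌ Bi³⁺(aq) + 3 I⁻(aq)
For each mole of BiI₃ that dissolves per liter, [Bi³⁺] = s and [I⁻] = 3s; let s denote this solubility.
Ksp = [Bi³⁺][I⁻]^3 = s · (3s)^3 = 27s^4
27s^4 = 7.10×10⁻¹⁹  ⇒  s^4 = 2.63×10⁻²⁰
s = 1.27×10⁻⁵ mol L⁻¹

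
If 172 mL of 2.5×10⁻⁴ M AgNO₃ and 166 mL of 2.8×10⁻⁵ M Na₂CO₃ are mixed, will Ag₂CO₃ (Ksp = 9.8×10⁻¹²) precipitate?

No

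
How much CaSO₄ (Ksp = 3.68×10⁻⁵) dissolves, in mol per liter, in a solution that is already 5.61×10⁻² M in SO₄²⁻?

6.56×10⁻⁴ M

CaSO₄(s) ⇌ Ca²⁺(aq) + SO₄²⁻(aq)
Let s be the solubility of CaSO₄ here. The common ion gives [SO₄²⁻] ≈ 5.61×10⁻² M, and [Ca²⁺] = s.
Ksp = [Ca²⁺][SO₄²⁻] = s(5.61×10⁻²)
s = 3.68×10⁻⁵ / (5.61×10⁻²) = 6.56×10⁻⁴
s = 6.56×10⁻⁴ M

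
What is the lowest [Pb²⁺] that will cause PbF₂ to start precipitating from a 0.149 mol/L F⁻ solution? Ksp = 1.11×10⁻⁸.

5.00×10⁻⁷ M

Each salt precipitates once Q = Ksp for that salt.
PbF₂(s) ⇌ Pb²⁺(aq) + 2 F⁻(aq)
Ksp = [Pb²⁺][F⁻]^2 = [Pb²⁺](0.149)^2
[Pb²⁺] = 1.11×10⁻⁸ / (0.149)^2 = 5.00×10⁻⁷
[Pb²⁺] = 5.00×10⁻⁷ mol/L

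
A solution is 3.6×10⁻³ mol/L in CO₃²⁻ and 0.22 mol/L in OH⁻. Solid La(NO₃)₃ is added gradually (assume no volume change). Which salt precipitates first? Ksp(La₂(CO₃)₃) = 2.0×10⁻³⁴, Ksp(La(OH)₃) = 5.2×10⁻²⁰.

La(OH)₃

Precipitation begins when Q = Ksp.
For La₂(CO₃)₃: [La³⁺] = (Ksp/[CO₃²⁻]^3)^(1/2) = 6.5×10⁻¹⁴ mol/L
For La(OH)₃: [La³⁺] = (Ksp/[OH⁻]^3) = 4.9×10⁻¹⁸ mol/L
The smaller threshold [La³⁺] is reached first, so La(OH)₃ precipitates first.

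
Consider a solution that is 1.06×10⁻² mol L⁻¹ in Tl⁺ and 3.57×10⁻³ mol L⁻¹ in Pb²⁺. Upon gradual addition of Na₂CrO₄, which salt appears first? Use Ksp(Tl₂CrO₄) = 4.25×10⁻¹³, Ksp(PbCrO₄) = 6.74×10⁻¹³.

Precipitation begins when Q = Ksp.
For Tl₂CrO₄: [CrO₄²⁻] = (Ksp/[Tl⁺]^2) = 3.78×10⁻⁹ mol L⁻¹
For PbCrO₄: [CrO₄²⁻] = (Ksp/[Pb²⁺]) = 1.89×10⁻¹⁰ mol L⁻¹
The smaller threshold [CrO₄²⁻] is reached first, so PbCrO₄ precipitates first.

PbCrO₄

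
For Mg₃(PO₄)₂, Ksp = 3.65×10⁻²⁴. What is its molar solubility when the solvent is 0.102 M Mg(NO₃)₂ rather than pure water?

2.93×10⁻¹¹ M

Mg₃(PO₄)₂(s) ⇌ 3 Mg²⁺(aq) + 2 PO₄³⁻(aq)
Let s be the solubility of Mg₃(PO₄)₂ here. The common ion gives [Mg²⁺] ≈ 0.102 M, and [PO₄³⁻] = 2s.
Ksp = [Mg²⁺]^3[PO₄³⁻]^2 = (0.102)^3(2s)^2
(2s)^2 = 3.65×10⁻²⁴ / (0.102)^3 = 3.44×10⁻²¹
s = 2.93×10⁻¹¹ M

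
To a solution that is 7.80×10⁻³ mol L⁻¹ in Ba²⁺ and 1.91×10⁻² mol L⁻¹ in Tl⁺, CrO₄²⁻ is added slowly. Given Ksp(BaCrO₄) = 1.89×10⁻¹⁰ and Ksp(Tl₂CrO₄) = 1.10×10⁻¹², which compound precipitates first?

The threshold for precipitation is Q = Ksp.
For BaCrO₄: [CrO₄²⁻] = (Ksp/[Ba²⁺]) = 2.42×10⁻⁸ mol L⁻¹
For Tl₂CrO₄: [CrO₄²⁻] = (Ksp/[Tl⁺]^2) = 3.02×10⁻⁹ mol L⁻¹
Tl₂CrO₄ requires the lower [CrO₄²⁻], so it precipitates first.

Tl₂CrO₄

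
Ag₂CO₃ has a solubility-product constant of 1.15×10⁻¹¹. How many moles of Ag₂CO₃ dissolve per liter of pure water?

Ag₂CO₃(s) ⇌ 2 Ag⁺(aq) + CO₃²⁻(aq)
If s mol/L of Ag₂CO₃ dissolves, [Ag⁺] = 2s and [CO₃²⁻] = s.
Ksp = [Ag⁺]^2[CO₃²⁻] = (2s)^2 · s = 4s^3
4s^3 = 1.15×10⁻¹¹  ⇒  s^3 = 2.88×10⁻¹²
s = (2.88×10⁻¹²)^(1/3) = 1.42×10⁻⁴ mol L⁻¹

1.42×10⁻⁴ M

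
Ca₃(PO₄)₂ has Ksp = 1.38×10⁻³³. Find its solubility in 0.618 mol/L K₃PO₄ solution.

Ca₃(PO₄)₂(s) ⇌ 3 Ca²⁺(aq) + 2 PO₄³⁻(aq)
Let s be the solubility of Ca₃(PO₄)₂ here. The common ion gives [PO₄³⁻] ≈ 0.618 mol/L, and [Ca²⁺] = 3s.
Ksp = [Ca²⁺]^3[PO₄³⁻]^2 = (3s)^3(0.618)^2
(3s)^3 = 1.38×10⁻³³ / (0.618)^2 = 3.61×10⁻³³
s = 5.12×10⁻¹² mol/L

5.12×10⁻¹² M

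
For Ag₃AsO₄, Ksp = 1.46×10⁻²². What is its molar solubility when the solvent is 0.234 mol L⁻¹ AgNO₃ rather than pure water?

Ag₃AsO₄(s) ⇌ 3 Ag⁺(aq) + AsO₄³⁻(aq)
Let s be the solubility of Ag₃AsO₄ here. The common ion gives [Ag⁺] ≈ 0.234 mol L⁻¹, and [AsO₄³⁻] = s.
Ksp = [Ag⁺]^3[AsO₄³⁻] = (0.234)^3s
s = 1.46×10⁻²² / (0.234)^3 = 1.14×10⁻²⁰
s = 1.14×10⁻²⁰ mol L⁻¹

1.14×10⁻²⁰ M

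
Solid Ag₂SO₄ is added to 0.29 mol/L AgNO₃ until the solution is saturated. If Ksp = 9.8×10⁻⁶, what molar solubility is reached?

1.2×10⁻⁴ M

Ag₂SO₄(s) ⇌ 2 Ag⁺(aq) + SO₄²⁻(aq)
With Ag⁺ already at 0.29 mol/L and s small, take [Ag⁺] ≈ 0.29 mol/L and [SO₄²⁻] = s.
Ksp = [Ag⁺]^2[SO₄²⁻] = (0.29)^2s
s = 9.8×10⁻⁶ / (0.29)^2 = 1.2×10⁻⁴
s = 1.2×10⁻⁴ mol/L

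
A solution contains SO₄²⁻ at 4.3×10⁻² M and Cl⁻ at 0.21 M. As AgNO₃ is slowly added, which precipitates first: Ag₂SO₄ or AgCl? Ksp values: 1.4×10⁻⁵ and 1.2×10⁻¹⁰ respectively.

AgCl

Precipitation of each salt begins when its ion product equals Ksp.
For Ag₂SO₄: [Ag⁺] = (Ksp/[SO₄²⁻])^(1/2) = 1.8×10⁻² M
For AgCl: [Ag⁺] = (Ksp/[Cl⁻]) = 5.7×10⁻¹⁰ M
The smaller threshold [Ag⁺] is reached first, so AgCl precipitates first.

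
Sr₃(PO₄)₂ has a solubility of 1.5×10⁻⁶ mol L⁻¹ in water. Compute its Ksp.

Sr₃(PO₄)₂(s) ⇌ 3 Sr²⁺(aq) + 2 PO₄³⁻(aq)
Call the molar solubility s, so that [Sr²⁺] = 3s and [PO₄³⁻] = 2s.
Ksp = [Sr²⁺]^3[PO₄³⁻]^2 = (3s)^3 · (2s)^2 = 108s^5
Ksp = 108 × (1.5×10⁻⁶)^5 = 8.2×10⁻²⁸

Ksp = 8.2×10⁻²⁸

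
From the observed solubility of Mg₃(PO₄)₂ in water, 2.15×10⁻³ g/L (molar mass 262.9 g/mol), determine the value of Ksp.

Convert to molarity: s = 2.15×10⁻³ / 262.9 = 8.1780×10⁻⁶ mol/L
Mg₃(PO₄)₂(s) ⇌ 3 Mg²⁺(aq) + 2 PO₄³⁻(aq)
Call the molar solubility s, so that [Mg²⁺] = 3s and [PO₄³⁻] = 2s.
Ksp = [Mg²⁺]^3[PO₄³⁻]^2 = (3s)^3 · (2s)^2 = 108s^5
Ksp = 108 × (8.1780×10⁻⁶)^5 = 3.95×10⁻²⁴

Ksp = 3.95×10⁻²⁴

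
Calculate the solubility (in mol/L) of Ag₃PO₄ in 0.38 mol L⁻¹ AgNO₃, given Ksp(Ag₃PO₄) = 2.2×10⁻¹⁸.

Ag₃PO₄(s) ⇌ 3 Ag⁺(aq) + PO₄³⁻(aq)
The solution already contains Ag⁺ at 0.38 mol L⁻¹. Let s be the molar solubility of Ag₃PO₄.
[Ag⁺] ≈ 0.38 mol L⁻¹ (common ion dominates); [PO₄³⁻] = s.
Ksp = [Ag⁺]^3[PO₄³⁻] = (0.38)^3s
s = 2.2×10⁻¹⁸ / (0.38)^3 = 4.0×10⁻¹⁷
s = 4.0×10⁻¹⁷ mol L⁻¹

4.0×10⁻¹⁷ M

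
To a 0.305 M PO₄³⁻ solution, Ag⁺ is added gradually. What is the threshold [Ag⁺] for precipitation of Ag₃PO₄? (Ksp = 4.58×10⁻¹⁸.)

2.47×10⁻⁶ M

Each salt precipitates once Q = Ksp for that salt.
Ag₃PO₄(s) ⇌ 3 Ag⁺(aq) + PO₄³⁻(aq)
Ksp = [Ag⁺]^3[PO₄³⁻] = [Ag⁺]^3(0.305)
[Ag⁺]^3 = 4.58×10⁻¹⁸ / (0.305) = 1.50×10⁻¹⁷
[Ag⁺] = 2.47×10⁻⁶ M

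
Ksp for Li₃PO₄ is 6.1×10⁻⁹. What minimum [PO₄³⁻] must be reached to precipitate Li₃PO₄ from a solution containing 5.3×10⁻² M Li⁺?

Precipitation begins when Q = Ksp.
Li₃PO₄(s) ⇌ 3 Li⁺(aq) + PO₄³⁻(aq)
Ksp = [Li⁺]^3[PO₄³⁻] = [PO₄³⁻](5.3×10⁻²)^3
[PO₄³⁻] = 6.1×10⁻⁹ / (5.3×10⁻²)^3 = 4.1×10⁻⁵
[PO₄³⁻] = 4.1×10⁻⁵ M

4.1×10⁻⁵ M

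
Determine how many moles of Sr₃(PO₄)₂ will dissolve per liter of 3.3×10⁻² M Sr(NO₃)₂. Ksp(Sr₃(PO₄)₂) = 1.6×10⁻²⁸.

1.1×10⁻¹² M

Sr₃(PO₄)₂(s) ⇌ 3 Sr²⁺(aq) + 2 PO₄³⁻(aq)
The solution already contains Sr²⁺ at 3.3×10⁻² M. Let s be the molar solubility of Sr₃(PO₄)₂.
[Sr²⁺] ≈ 3.3×10⁻² M (common ion dominates); [PO₄³⁻] = 2s.
Ksp = [Sr²⁺]^3[PO₄³⁻]^2 = (3.3×10⁻²)^3(2s)^2
(2s)^2 = 1.6×10⁻²⁸ / (3.3×10⁻²)^3 = 4.5×10⁻²⁴
s = 1.1×10⁻¹² M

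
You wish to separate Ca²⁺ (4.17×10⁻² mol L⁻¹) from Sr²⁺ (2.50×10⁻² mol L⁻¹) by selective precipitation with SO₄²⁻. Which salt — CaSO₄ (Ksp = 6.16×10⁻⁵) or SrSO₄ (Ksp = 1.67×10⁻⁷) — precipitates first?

SrSO₄

Each salt precipitates once Q = Ksp for that salt.
For CaSO₄: [SO₄²⁻] = (Ksp/[Ca²⁺]) = 1.48×10⁻³ mol L⁻¹
For SrSO₄: [SO₄²⁻] = (Ksp/[Sr²⁺]) = 6.68×10⁻⁶ mol L⁻¹
SrSO₄ requires the lower [SO₄²⁻], so it precipitates first.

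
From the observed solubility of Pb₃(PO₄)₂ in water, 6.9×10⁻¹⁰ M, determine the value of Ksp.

Ksp = 1.7×10⁻⁴⁴

Pb₃(PO₄)₂(s) ⇌ 3 Pb²⁺(aq) + 2 PO₄³⁻(aq)
With molar solubility s: [Pb²⁺] = 3s, [PO₄³⁻] = 2s.
Ksp = [Pb²⁺]^3[PO₄³⁻]^2 = (3s)^3 · (2s)^2 = 108s^5
Ksp = 108 × (6.9×10⁻¹⁰)^5 = 1.7×10⁻⁴⁴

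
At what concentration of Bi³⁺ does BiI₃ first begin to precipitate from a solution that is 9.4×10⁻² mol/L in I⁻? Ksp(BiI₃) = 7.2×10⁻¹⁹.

Each salt precipitates once Q = Ksp for that salt.
BiI₃(s) ⇌ Bi³⁺(aq) + 3 I⁻(aq)
Ksp = [Bi³⁺][I⁻]^3 = [Bi³⁺](9.4×10⁻²)^3
[Bi³⁺] = 7.2×10⁻¹⁹ / (9.4×10⁻²)^3 = 8.7×10⁻¹⁶
[Bi³⁺] = 8.7×10⁻¹⁶ mol/L

8.7×10⁻¹⁶ M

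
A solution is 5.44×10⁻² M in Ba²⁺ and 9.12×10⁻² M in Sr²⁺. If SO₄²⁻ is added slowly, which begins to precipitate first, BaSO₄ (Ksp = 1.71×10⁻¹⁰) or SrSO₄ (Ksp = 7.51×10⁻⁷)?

Each salt precipitates once Q = Ksp for that salt.
For BaSO₄: [SO₄²⁻] = (Ksp/[Ba²⁺]) = 3.14×10⁻⁹ M
For SrSO₄: [SO₄²⁻] = (Ksp/[Sr²⁺]) = 8.23×10⁻⁶ M
The smaller threshold [SO₄²⁻] is reached first, so BaSO₄ precipitates first.

BaSO₄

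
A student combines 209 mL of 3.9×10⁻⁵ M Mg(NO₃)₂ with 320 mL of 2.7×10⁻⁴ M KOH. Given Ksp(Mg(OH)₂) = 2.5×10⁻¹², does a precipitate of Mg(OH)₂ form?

Total volume after mixing = 209 + 320 = 529 mL.
[Mg²⁺] = (3.9×10⁻⁵)(209)/529 = 1.5×10⁻⁵ M
[OH⁻] = (2.7×10⁻⁴)(320)/529 = 1.6×10⁻⁴ M
Q = [Mg²⁺][OH⁻]^2 = 4.1×10⁻¹³
Q = 4.1×10⁻¹³ < Ksp = 2.5×10⁻¹², so the solution is unsaturated and no precipitate forms.

No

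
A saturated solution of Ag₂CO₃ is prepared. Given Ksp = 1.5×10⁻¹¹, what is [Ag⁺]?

Ag₂CO₃(s) ⇌ 2 Ag⁺(aq) + CO₃²⁻(aq)
With molar solubility s: [Ag⁺] = 2s, [CO₃²⁻] = s.
Ksp = [Ag⁺]^2[CO₃²⁻] = (2s)^2 · s = 4s^3 = 1.5×10⁻¹¹
s = 1.6×10⁻⁴ mol/L
[Ag⁺] = 2s = 3.1×10⁻⁴ mol/L

3.1×10⁻⁴ M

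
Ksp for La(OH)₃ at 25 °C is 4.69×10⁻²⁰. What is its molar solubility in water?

La(OH)₃(s) ⇌ La³⁺(aq) + 3 OH⁻(aq)
With molar solubility s: [La³⁺] = s, [OH⁻] = 3s.
Ksp = [La³⁺][OH⁻]^3 = s · (3s)^3 = 27s^4
27s^4 = 4.69×10⁻²⁰  ⇒  s^4 = 1.74×10⁻²¹
Taking the 4th root, s = 6.46×10⁻⁶ M.

6.46×10⁻⁶ M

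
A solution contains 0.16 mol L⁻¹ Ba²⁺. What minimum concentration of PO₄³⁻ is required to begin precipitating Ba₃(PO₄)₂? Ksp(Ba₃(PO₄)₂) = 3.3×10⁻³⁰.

2.8×10⁻¹⁴ M

Precipitation of each salt begins when its ion product equals Ksp.
Ba₃(PO₄)₂(s) ⇌ 3 Ba²⁺(aq) + 2 PO₄³⁻(aq)
Ksp = [Ba²⁺]^3[PO₄³⁻]^2 = [PO₄³⁻]^2(0.16)^3
[PO₄³⁻]^2 = 3.3×10⁻³⁰ / (0.16)^3 = 8.1×10⁻²⁸
[PO₄³⁻] = 2.8×10⁻¹⁴ mol L⁻¹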